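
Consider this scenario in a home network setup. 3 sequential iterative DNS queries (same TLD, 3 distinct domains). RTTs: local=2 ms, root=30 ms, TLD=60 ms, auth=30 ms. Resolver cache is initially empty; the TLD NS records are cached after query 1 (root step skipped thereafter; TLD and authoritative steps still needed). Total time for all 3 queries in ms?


Lookup 1 (cold cache): local + root + TLD + auth = 2 + 30 + 60 + 30 = 122 ms
Lookups 2..3 (TLD NS cached -> skip root; new domain -> still ask TLD and auth): local + TLD + auth = 2 + 60 + 30 = 92 ms each
Remaining 2 lookups: 2 * 92 = 184 ms
Total = 122 + 184 = 306 ms

306


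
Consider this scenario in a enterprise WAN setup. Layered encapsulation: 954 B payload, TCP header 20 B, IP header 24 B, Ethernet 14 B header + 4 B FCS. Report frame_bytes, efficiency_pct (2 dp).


TCP segment = 954 + 20 = 974 B
IP packet = 974 + 24 = 998 B
Ethernet frame = 998 + 14 + 4 = 1016 B
Efficiency = app / frame = 954 / 1016 = 0.938976 = 93.8976% -> 93.90% (2 dp)

1016, 93.90


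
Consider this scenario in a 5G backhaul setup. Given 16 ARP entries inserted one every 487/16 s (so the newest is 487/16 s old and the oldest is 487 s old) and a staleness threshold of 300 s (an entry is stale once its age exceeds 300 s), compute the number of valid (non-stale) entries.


Ages are k * 487/16 s for k = 1..16 (spacing = 30.4375 s).
Entry k is valid iff k * 487/16 <= 300 iff k <= 16 * 300 / 487 = 9.8563
n_valid = floor(9.8563) = 9
(n_stale = 16 - 9 = 7)

9


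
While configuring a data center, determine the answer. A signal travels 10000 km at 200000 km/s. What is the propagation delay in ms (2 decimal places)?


Given: distance = 10000 km, speed = 200000 km/s
Delay = distance / speed = 10000 / 200000 seconds
Delay in ms = 10000 * 1000 / 200000
Delay = 50.0000 ms
Rounded to 2 dp = 50.00 ms

50.00


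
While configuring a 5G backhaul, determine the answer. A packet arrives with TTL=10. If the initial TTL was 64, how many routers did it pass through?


Given: initial TTL = 64, received TTL = 10
Hops = initial TTL - received TTL
Hops = 64 - 10 = 54

54


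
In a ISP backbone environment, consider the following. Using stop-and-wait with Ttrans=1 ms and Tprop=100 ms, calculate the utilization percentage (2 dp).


Given: Ttrans = 1 ms, Tprop = 100 ms
RTT = 2 * Tprop = 2 * 100 = 200 ms
U = Ttrans / (Ttrans + RTT)
U = 1 / (1 + 200)
U = 1 / 201 = 0.004975
U% = 0.50%

0.50


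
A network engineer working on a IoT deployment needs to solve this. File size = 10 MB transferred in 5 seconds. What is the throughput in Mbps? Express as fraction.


Given: file = 10 MB, time = 5 s
File in Mb = 10 * 8 = 80 Mb
Throughput = 80 / 5 Mbps
Throughput = 16 Mbps

16


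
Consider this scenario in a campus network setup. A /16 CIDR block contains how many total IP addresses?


Given: CIDR prefix /16
Host bits = 32 - 16 = 16
Total addresses = 2^16 = 65536

65536


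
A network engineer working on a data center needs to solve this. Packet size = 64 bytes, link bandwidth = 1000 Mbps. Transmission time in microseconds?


Given: packet = 64 bytes, bandwidth = 1000 Mbps
Packet in bits = 64 * 8 = 512 bits
Bandwidth = 1000 * 10^6 = 1000000000 bps
Time = 512 / 1000000000 seconds
Time in us = 512 * 10^6 / 1000000000 = 0.512

0.512


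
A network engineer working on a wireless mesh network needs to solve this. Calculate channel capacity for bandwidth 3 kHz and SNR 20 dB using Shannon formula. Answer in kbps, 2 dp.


Given: B = 3 kHz, SNR = 20 dB
SNR linear = 10^(20/10) = 100
1 + SNR = 101
log2(101) = 6.6582114828
C = 3 * 1000 * 6.6582114828 = 19974.6344 bps
C = 19.974634 kbps -> 19.97 kbps (2 dp)

19.97


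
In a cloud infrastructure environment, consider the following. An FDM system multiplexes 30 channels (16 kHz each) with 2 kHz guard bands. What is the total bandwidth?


Given: 30 channels, 16 kHz each, guard = 2 kHz
Channel bandwidth = 30 * 16 = 480 kHz
Guard bands = 29 gaps * 2 kHz = 58 kHz
Total = 480 + 58 = 538 kHz

538


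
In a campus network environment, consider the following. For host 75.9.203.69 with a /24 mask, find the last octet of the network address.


Given: IP = 75.9.203.69, prefix = /24
Subnet mask = 255.255.255.0
Last octet of IP: 69
Last octet of mask: 0
Network last octet = 69 AND 0 = 0

0


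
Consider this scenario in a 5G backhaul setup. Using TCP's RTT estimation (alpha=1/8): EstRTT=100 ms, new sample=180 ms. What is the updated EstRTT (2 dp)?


Given: EstRTT = 100 ms, SampleRTT = 180 ms, alpha = 1/8
New EstRTT = (1 - alpha) * EstRTT + alpha * SampleRTT
(7/8) * 100 = 87.5
(1/8) * 180 = 22.5
New EstRTT = 87.5 + 22.5 = 110 ms -> 110.00 ms (2 dp)

110.00


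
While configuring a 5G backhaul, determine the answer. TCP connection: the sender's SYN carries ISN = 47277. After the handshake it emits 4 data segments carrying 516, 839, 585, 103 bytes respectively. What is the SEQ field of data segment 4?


The SYN occupies sequence number ISN = 47277, so the first data byte is ISN + 1 = 47278.
SEQ of data segment i = (ISN + 1) + sum of payload sizes of segments 1..i-1.
Segment 1: SEQ = 47278, payload = 516 bytes
Segment 2: SEQ = 47794, payload = 839 bytes
Segment 3: SEQ = 48633, payload = 585 bytes
Segment 4: SEQ = 49218, payload = 103 bytes
SEQ of segment 4 = 47278 + 516 + 839 + 585 = 49218

49218


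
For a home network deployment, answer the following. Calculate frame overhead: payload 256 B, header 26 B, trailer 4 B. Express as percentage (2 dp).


Given: payload = 256 B, header = 26 B, trailer = 4 B
Overhead bytes = header + trailer = 26 + 4 = 30
Total frame = payload + overhead = 256 + 30 = 286
Overhead % = 30 / 286 * 100 = 10.4895% -> 10.49% (2 dp)

10.49


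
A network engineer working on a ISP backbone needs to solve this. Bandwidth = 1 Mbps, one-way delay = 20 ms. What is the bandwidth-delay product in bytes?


Given: bandwidth = 1 Mbps, delay = 20 ms
BDP in bits = 1 * 10^6 * 20 / 1000
BDP in bits = 20000
BDP in bytes = 20000 / 8 = 2500

2500


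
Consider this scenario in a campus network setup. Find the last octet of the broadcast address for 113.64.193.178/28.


Given: IP = 113.64.193.178, prefix = /28
Host bits = 32 - 28 = 4
Network last octet = 178 AND mask = 176
Host part size = 2^4 - 1 = 15
Broadcast last octet = 176 OR 15 = 191

191


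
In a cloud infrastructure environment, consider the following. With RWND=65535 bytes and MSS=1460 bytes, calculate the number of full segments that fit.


Given: RWND = 65535 bytes, MSS = 1460 bytes
Full segments = floor(RWND / MSS)
Full segments = floor(65535 / 1460)
Full segments = floor(44.887) = 44

44


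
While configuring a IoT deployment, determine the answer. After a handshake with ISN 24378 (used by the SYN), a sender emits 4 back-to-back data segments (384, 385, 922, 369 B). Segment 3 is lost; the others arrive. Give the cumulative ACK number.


SYN uses sequence number 24378; first data byte = ISN + 1 = 24379.
Segment 1: SEQ = 24379, len = 384 B, covers [24379, 24762]
Segment 2: SEQ = 24763, len = 385 B, covers [24763, 25147]
Segment 3: SEQ = 25148, len = 922 B, covers [25148, 26069] [LOST]
Segment 4: SEQ = 26070, len = 369 B, covers [26070, 26438]
In-order data received: bytes [24379, 25147] (segments 1..2).
Segment 3 missing -> gap begins at byte 25148; later segments buffered out of order.
Cumulative ACK = next expected in-order byte = 24379 + 384 + 385 = 25148

25148


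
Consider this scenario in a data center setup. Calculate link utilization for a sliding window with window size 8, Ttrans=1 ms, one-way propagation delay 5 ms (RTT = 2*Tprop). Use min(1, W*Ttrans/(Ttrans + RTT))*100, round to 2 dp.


Given: W = 8, Ttrans = 1 ms, RTT = 10 ms (= 2 * Tprop, Tprop = 5 ms)
Cycle time = Ttrans + RTT = 1 + 10 = 11 ms (first packet sent until its ACK returns)
W * Ttrans = 8 * 1 = 8 ms of sending per cycle
W * Ttrans / (Ttrans + RTT) = 8 / 11 = 0.727273
U = min(1, 0.727273) = 0.727273
U% = 72.73%

72.73


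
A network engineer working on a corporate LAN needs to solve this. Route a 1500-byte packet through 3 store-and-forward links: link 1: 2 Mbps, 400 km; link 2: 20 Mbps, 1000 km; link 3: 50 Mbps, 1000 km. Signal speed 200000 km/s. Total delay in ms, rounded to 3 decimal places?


Packet = 1500 bytes = 12000 bits. Store-and-forward: sum (t_trans + t_prop) per link.
Link 1: t_trans = 12000/(2*10^6) s = 6.0000 ms; t_prop = 400/200000 s = 2.0000 ms; subtotal = 8.0000 ms
Link 2: t_trans = 12000/(20*10^6) s = 0.6000 ms; t_prop = 1000/200000 s = 5.0000 ms; subtotal = 5.6000 ms
Link 3: t_trans = 12000/(50*10^6) s = 0.2400 ms; t_prop = 1000/200000 s = 5.0000 ms; subtotal = 5.2400 ms
End-to-end = 8.0000 + 5.6000 + 5.2400 = 18.8400 ms -> 18.840 ms (3 dp)

18.840


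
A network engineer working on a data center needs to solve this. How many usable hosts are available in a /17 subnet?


Given: subnet mask /17
Host bits = 32 - 17 = 15
Total addresses = 2^15 = 32768
Usable hosts = 32768 - 2 (network + broadcast) = 32766

32766


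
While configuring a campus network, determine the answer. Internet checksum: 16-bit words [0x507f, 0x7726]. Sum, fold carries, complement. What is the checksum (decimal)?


Given words: [0x507f, 0x7726]
Step 1: Sum all words
Raw sum = 20607 + 30502 = 51109
One's complement = ~51109 & 0xFFFF = 14426

14426


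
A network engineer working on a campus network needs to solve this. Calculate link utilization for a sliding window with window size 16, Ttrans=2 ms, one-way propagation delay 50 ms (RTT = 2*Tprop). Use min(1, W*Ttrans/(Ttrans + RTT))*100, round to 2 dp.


Given: W = 16, Ttrans = 2 ms, RTT = 100 ms (= 2 * Tprop, Tprop = 50 ms)
Cycle time = Ttrans + RTT = 2 + 100 = 102 ms (first packet sent until its ACK returns)
W * Ttrans = 16 * 2 = 32 ms of sending per cycle
W * Ttrans / (Ttrans + RTT) = 32 / 102 = 0.313725
U = min(1, 0.313725) = 0.313725
U% = 31.37%

31.37


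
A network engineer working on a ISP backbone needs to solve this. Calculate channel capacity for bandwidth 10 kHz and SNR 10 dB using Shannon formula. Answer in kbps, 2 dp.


Given: B = 10 kHz, SNR = 10 dB
SNR linear = 10^(10/10) = 10
1 + SNR = 11
log2(11) = 3.4594316186
C = 10 * 1000 * 3.4594316186 = 34594.3162 bps
C = 34.594316 kbps -> 34.59 kbps (2 dp)

34.59


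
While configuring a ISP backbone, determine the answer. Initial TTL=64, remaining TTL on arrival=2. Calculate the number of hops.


Given: initial TTL = 64, received TTL = 2
Hops = initial TTL - received TTL
Hops = 64 - 2 = 62

62


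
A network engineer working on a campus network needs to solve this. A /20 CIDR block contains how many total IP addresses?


Given: CIDR prefix /20
Host bits = 32 - 20 = 12
Total addresses = 2^12 = 4096

4096


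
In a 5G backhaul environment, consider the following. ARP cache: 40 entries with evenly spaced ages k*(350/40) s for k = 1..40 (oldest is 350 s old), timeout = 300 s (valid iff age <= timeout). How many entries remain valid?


Ages are k * 350/40 s for k = 1..40 (spacing = 8.7500 s).
Entry k is valid iff k * 350/40 <= 300 iff k <= 40 * 300 / 350 = 34.2857
n_valid = floor(34.2857) = 34
(n_stale = 40 - 34 = 6)

34


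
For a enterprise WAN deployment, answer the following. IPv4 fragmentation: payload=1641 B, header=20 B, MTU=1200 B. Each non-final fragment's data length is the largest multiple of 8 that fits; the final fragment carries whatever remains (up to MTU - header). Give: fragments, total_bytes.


Max data per non-final fragment = floor((MTU - header)/8)*8 = floor((1200 - 20)/8)*8 = floor(1180/8)*8 = 1176 B
Final fragment needs no 8-byte alignment: it can carry up to MTU - header = 1180 B
Non-final fragments needed = ceil((payload - 1180) / 1176) = ceil(461/1176) = ceil(0.3920) = 1
Number of fragments = 1 + 1 = 2
Fragment sizes (data): 1 * 1176 B + 465 B (last, 465 <= 1180 OK)
Total bytes sent = payload + n_frags * header = 1641 + 2*20 = 1641 + 40 = 1681 B

2, 1681


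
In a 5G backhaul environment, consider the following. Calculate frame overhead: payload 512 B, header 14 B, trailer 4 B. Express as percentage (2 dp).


Given: payload = 512 B, header = 14 B, trailer = 4 B
Overhead bytes = header + trailer = 14 + 4 = 18
Total frame = payload + overhead = 512 + 18 = 530
Overhead % = 18 / 530 * 100 = 3.3962% -> 3.40% (2 dp)

3.40


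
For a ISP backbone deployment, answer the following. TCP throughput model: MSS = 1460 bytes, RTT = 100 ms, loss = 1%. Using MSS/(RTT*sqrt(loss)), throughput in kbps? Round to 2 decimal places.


Given: MSS = 1460 bytes, RTT = 100 ms, loss = 1%
RTT in seconds = 100 / 1000 = 0.1
Loss rate = 1% = 0.01
sqrt(loss) = sqrt(0.01) = 0.1
Throughput (bytes/s) = 1460 / (0.1 * 0.1) = 146000.0000
Throughput (kbps) = 146000.0000 * 8 / 1000 = 1168.000000 -> 1168.00 kbps (2 dp)

1168.00


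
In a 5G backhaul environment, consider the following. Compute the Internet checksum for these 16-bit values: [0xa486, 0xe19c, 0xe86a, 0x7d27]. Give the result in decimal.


Given words: [0xa486, 0xe19c, 0xe86a, 0x7d27]
Step 1: Sum all words
Raw sum = 42118 + 57756 + 59498 + 32039 = 191411
Step 2: Fold carry: (60339 + 2) = 60341
One's complement = ~60341 & 0xFFFF = 5194

5194


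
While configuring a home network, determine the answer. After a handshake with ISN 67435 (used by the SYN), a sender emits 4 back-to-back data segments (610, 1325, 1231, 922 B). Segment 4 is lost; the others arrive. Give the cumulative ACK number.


SYN uses sequence number 67435; first data byte = ISN + 1 = 67436.
Segment 1: SEQ = 67436, len = 610 B, covers [67436, 68045]
Segment 2: SEQ = 68046, len = 1325 B, covers [68046, 69370]
Segment 3: SEQ = 69371, len = 1231 B, covers [69371, 70601]
Segment 4: SEQ = 70602, len = 922 B, covers [70602, 71523] [LOST]
In-order data received: bytes [67436, 70601] (segments 1..3).
Segment 4 missing -> gap begins at byte 70602.
Cumulative ACK = next expected in-order byte = 67436 + 610 + 1325 + 1231 = 70602

70602


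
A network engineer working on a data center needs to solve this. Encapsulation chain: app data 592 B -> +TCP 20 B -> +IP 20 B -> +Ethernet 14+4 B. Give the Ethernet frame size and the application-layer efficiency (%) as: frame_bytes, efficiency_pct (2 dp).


TCP segment = 592 + 20 = 612 B
IP packet = 612 + 20 = 632 B
Ethernet frame = 632 + 14 + 4 = 650 B
Efficiency = app / frame = 592 / 650 = 0.910769 = 91.0769% -> 91.08% (2 dp)

650, 91.08


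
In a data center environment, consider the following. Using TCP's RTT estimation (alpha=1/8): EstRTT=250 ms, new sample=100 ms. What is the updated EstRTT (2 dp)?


Given: EstRTT = 250 ms, SampleRTT = 100 ms, alpha = 1/8
New EstRTT = (1 - alpha) * EstRTT + alpha * SampleRTT
(7/8) * 250 = 218.75
(1/8) * 100 = 12.5
New EstRTT = 218.75 + 12.5 = 231.25 ms -> 231.25 ms (2 dp)

231.25


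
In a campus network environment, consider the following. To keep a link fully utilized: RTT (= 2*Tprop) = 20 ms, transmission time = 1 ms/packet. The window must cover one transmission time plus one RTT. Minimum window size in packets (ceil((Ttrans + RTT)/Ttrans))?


Given: Ttrans = 1 ms, RTT = 20 ms (= 2 * Tprop, Tprop = 10 ms)
Time until first ACK returns = Ttrans + RTT = 1 + 20 = 21 ms
Need W * Ttrans >= Ttrans + RTT  ->  W >= (Ttrans + RTT) / Ttrans
(Ttrans + RTT) / Ttrans = 21 / 1 = 21
W_min = ceil(21) = 21

21


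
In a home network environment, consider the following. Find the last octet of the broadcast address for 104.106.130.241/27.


Given: IP = 104.106.130.241, prefix = /27
Host bits = 32 - 27 = 5
Network last octet = 241 AND mask = 224
Host part size = 2^5 - 1 = 31
Broadcast last octet = 224 OR 31 = 255

255


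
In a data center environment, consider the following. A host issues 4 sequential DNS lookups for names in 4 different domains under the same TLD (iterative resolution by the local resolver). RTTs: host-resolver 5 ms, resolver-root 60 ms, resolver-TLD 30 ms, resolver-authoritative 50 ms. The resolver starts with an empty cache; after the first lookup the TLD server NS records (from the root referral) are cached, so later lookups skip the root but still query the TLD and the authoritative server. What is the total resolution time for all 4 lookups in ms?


Lookup 1 (cold cache): local + root + TLD + auth = 5 + 60 + 30 + 50 = 145 ms
Lookups 2..4 (TLD NS cached -> skip root; new domain -> still ask TLD and auth): local + TLD + auth = 5 + 30 + 50 = 85 ms each
Remaining 3 lookups: 3 * 85 = 255 ms
Total = 145 + 255 = 400 ms

400


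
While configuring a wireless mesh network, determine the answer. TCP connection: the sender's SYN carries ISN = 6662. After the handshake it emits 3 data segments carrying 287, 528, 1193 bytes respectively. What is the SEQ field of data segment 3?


The SYN occupies sequence number ISN = 6662, so the first data byte is ISN + 1 = 6663.
SEQ of data segment i = (ISN + 1) + sum of payload sizes of segments 1..i-1.
Segment 1: SEQ = 6663, payload = 287 bytes
Segment 2: SEQ = 6950, payload = 528 bytes
Segment 3: SEQ = 7478, payload = 1193 bytes
SEQ of segment 3 = 6663 + 287 + 528 = 7478

7478


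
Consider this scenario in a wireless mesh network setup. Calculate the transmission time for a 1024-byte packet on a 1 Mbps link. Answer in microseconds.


Given: packet = 1024 bytes, bandwidth = 1 Mbps
Packet in bits = 1024 * 8 = 8192 bits
Bandwidth = 1 * 10^6 = 1000000 bps
Time = 8192 / 1000000 seconds
Time in us = 8192 * 10^6 / 1000000 = 8192

8192


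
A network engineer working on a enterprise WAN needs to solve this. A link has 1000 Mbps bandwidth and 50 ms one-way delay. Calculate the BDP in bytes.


Given: bandwidth = 1000 Mbps, delay = 50 ms
BDP in bits = 1000 * 10^6 * 50 / 1000
BDP in bits = 50000000
BDP in bytes = 50000000 / 8 = 6250000

6250000


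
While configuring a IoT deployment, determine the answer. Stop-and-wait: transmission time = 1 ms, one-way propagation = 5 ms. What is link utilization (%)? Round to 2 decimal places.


Given: Ttrans = 1 ms, Tprop = 5 ms
RTT = 2 * Tprop = 2 * 5 = 10 ms
U = Ttrans / (Ttrans + RTT)
U = 1 / (1 + 10)
U = 1 / 11 = 0.090909
U% = 9.09%

9.09


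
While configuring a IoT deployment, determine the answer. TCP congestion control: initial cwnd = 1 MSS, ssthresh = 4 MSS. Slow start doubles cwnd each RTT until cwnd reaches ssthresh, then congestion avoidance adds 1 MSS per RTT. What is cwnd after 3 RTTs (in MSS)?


RTT 0: cwnd = 1 MSS (initial)
RTT 1: cwnd = 2 MSS (slow start, doubled)
RTT 2: cwnd = 4 MSS (slow start, doubled)
RTT 3: cwnd = 5 MSS (congestion avoidance, +1)

5


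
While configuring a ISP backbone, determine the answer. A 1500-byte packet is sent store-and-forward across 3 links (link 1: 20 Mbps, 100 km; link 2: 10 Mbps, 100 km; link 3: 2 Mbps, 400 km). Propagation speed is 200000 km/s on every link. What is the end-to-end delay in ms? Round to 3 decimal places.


Packet = 1500 bytes = 12000 bits. Store-and-forward: sum (t_trans + t_prop) per link.
Link 1: t_trans = 12000/(20*10^6) s = 0.6000 ms; t_prop = 100/200000 s = 0.5000 ms; subtotal = 1.1000 ms
Link 2: t_trans = 12000/(10*10^6) s = 1.2000 ms; t_prop = 100/200000 s = 0.5000 ms; subtotal = 1.7000 ms
Link 3: t_trans = 12000/(2*10^6) s = 6.0000 ms; t_prop = 400/200000 s = 2.0000 ms; subtotal = 8.0000 ms
End-to-end = 1.1000 + 1.7000 + 8.0000 = 10.8000 ms -> 10.800 ms (3 dp)

10.800


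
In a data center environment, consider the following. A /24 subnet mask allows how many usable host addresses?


Given: subnet mask /24
Host bits = 32 - 24 = 8
Total addresses = 2^8 = 256
Usable hosts = 256 - 2 (network + broadcast) = 254

254


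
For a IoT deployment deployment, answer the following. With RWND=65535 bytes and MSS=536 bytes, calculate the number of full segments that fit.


Given: RWND = 65535 bytes, MSS = 536 bytes
Full segments = floor(RWND / MSS)
Full segments = floor(65535 / 536)
Full segments = floor(122.2668) = 122

122


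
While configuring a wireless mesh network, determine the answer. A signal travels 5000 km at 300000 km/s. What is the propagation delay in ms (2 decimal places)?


Given: distance = 5000 km, speed = 300000 km/s
Delay = distance / speed = 5000 / 300000 seconds
Delay in ms = 5000 * 1000 / 300000
Delay = 16.6667 ms
Rounded to 2 dp = 16.67 ms

16.67


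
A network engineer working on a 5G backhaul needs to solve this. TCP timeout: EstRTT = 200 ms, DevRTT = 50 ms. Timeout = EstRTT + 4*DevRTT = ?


Given: EstRTT = 200 ms, DevRTT = 50 ms
Timeout = EstRTT + 4 * DevRTT
4 * DevRTT = 4 * 50 = 200
Timeout = 200 + 200 = 400 ms

400


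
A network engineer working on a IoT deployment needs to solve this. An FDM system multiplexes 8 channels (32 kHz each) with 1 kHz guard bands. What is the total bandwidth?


Given: 8 channels, 32 kHz each, guard = 1 kHz
Channel bandwidth = 8 * 32 = 256 kHz
Guard bands = 7 gaps * 1 kHz = 7 kHz
Total = 256 + 7 = 263 kHz

263


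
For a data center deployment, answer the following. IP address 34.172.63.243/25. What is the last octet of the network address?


Given: IP = 34.172.63.243, prefix = /25
Subnet mask = 255.255.255.128
Last octet of IP: 243
Last octet of mask: 128
Network last octet = 243 AND 128 = 128

128


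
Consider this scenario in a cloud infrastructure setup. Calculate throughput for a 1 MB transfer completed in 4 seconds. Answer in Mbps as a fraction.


Given: file = 1 MB, time = 4 s
File in Mb = 1 * 8 = 8 Mb
Throughput = 8 / 4 Mbps
Throughput = 2 Mbps

2


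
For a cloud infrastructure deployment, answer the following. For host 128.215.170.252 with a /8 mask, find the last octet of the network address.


Given: IP = 128.215.170.252, prefix = /8
Subnet mask = 255.0.0.0
Last octet of IP: 252
Last octet of mask: 0
Network last octet = 252 AND 0 = 0

0


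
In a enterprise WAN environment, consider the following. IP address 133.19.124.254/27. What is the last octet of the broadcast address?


Given: IP = 133.19.124.254, prefix = /27
Host bits = 32 - 27 = 5
Network last octet = 254 AND mask = 224
Host part size = 2^5 - 1 = 31
Broadcast last octet = 224 OR 31 = 255

255


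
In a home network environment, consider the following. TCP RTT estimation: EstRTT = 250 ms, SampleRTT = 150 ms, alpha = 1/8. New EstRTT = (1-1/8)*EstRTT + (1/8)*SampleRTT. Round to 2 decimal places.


Given: EstRTT = 250 ms, SampleRTT = 150 ms, alpha = 1/8
New EstRTT = (1 - alpha) * EstRTT + alpha * SampleRTT
(7/8) * 250 = 218.75
(1/8) * 150 = 18.75
New EstRTT = 218.75 + 18.75 = 237.5 ms -> 237.50 ms (2 dp)

237.50


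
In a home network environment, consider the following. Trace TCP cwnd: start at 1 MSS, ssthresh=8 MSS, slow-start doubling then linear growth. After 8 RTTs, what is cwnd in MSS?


RTT 0: cwnd = 1 MSS (initial)
RTT 1: cwnd = 2 MSS (slow start, doubled)
RTT 2: cwnd = 4 MSS (slow start, doubled)
RTT 3: cwnd = 8 MSS (slow start, doubled)
RTT 4: cwnd = 9 MSS (congestion avoidance, +1)
RTT 5: cwnd = 10 MSS (congestion avoidance, +1)
RTT 6: cwnd = 11 MSS (congestion avoidance, +1)
RTT 7: cwnd = 12 MSS (congestion avoidance, +1)
RTT 8: cwnd = 13 MSS (congestion avoidance, +1)

13


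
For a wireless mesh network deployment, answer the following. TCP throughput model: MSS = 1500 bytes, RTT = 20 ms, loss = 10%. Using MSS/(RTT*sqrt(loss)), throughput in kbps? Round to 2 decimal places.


Given: MSS = 1500 bytes, RTT = 20 ms, loss = 10%
RTT in seconds = 20 / 1000 = 0.02
Loss rate = 10% = 0.1
sqrt(loss) = sqrt(0.1) = 0.316227766017
Throughput (bytes/s) = 1500 / (0.02 * 0.316227766017) = 237170.8245
Throughput (kbps) = 237170.8245 * 8 / 1000 = 1897.366596 -> 1897.37 kbps (2 dp)

1897.37


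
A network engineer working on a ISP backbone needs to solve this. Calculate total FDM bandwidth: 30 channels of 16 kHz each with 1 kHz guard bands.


Given: 30 channels, 16 kHz each, guard = 1 kHz
Channel bandwidth = 30 * 16 = 480 kHz
Guard bands = 29 gaps * 1 kHz = 29 kHz
Total = 480 + 29 = 509 kHz

509


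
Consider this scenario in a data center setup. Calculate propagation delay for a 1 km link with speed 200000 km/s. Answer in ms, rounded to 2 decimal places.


Given: distance = 1 km, speed = 200000 km/s
Delay = distance / speed = 1 / 200000 seconds
Delay in ms = 1 * 1000 / 200000
Delay = 0.0050 ms
Rounded to 2 dp = 0.01 ms

0.01


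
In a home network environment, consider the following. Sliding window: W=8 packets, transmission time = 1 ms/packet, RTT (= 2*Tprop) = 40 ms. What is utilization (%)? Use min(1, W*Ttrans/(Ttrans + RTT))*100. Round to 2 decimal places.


Given: W = 8, Ttrans = 1 ms, RTT = 40 ms (= 2 * Tprop, Tprop = 20 ms)
Cycle time = Ttrans + RTT = 1 + 40 = 41 ms (first packet sent until its ACK returns)
W * Ttrans = 8 * 1 = 8 ms of sending per cycle
W * Ttrans / (Ttrans + RTT) = 8 / 41 = 0.195122
U = min(1, 0.195122) = 0.195122
U% = 19.51%

19.51


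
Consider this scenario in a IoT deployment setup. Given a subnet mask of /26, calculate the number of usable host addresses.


Given: subnet mask /26
Host bits = 32 - 26 = 6
Total addresses = 2^6 = 64
Usable hosts = 64 - 2 (network + broadcast) = 62

62


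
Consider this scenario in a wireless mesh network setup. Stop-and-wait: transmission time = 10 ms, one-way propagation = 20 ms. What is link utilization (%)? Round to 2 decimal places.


Given: Ttrans = 10 ms, Tprop = 20 ms
RTT = 2 * Tprop = 2 * 20 = 40 ms
U = Ttrans / (Ttrans + RTT)
U = 10 / (10 + 40)
U = 10 / 50 = 0.2
U% = 20.00%

20.00


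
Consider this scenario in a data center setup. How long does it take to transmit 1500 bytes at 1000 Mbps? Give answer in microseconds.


Given: packet = 1500 bytes, bandwidth = 1000 Mbps
Packet in bits = 1500 * 8 = 12000 bits
Bandwidth = 1000 * 10^6 = 1000000000 bps
Time = 12000 / 1000000000 seconds
Time in us = 12000 * 10^6 / 1000000000 = 12

12


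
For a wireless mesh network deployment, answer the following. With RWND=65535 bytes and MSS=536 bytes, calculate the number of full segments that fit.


Given: RWND = 65535 bytes, MSS = 536 bytes
Full segments = floor(RWND / MSS)
Full segments = floor(65535 / 536)
Full segments = floor(122.2668) = 122

122


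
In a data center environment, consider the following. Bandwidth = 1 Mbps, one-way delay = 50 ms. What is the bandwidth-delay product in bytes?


Given: bandwidth = 1 Mbps, delay = 50 ms
BDP in bits = 1 * 10^6 * 50 / 1000
BDP in bits = 50000
BDP in bytes = 50000 / 8 = 6250

6250


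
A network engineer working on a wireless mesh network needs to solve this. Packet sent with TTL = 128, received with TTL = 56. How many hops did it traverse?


Given: initial TTL = 128, received TTL = 56
Hops = initial TTL - received TTL
Hops = 128 - 56 = 72

72


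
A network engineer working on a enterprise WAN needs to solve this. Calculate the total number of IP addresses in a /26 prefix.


Given: CIDR prefix /26
Host bits = 32 - 26 = 6
Total addresses = 2^6 = 64

64


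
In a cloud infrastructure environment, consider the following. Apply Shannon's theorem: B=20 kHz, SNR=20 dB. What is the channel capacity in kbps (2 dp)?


Given: B = 20 kHz, SNR = 20 dB
SNR linear = 10^(20/10) = 100
1 + SNR = 101
log2(101) = 6.6582114828
C = 20 * 1000 * 6.6582114828 = 133164.2297 bps
C = 133.164230 kbps -> 133.16 kbps (2 dp)

133.16


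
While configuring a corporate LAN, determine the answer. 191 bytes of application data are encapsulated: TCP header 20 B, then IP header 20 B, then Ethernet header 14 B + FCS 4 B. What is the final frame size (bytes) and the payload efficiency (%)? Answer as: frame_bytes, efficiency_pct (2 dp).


TCP segment = 191 + 20 = 211 B
IP packet = 211 + 20 = 231 B
Ethernet frame = 231 + 14 + 4 = 249 B
Efficiency = app / frame = 191 / 249 = 0.767068 = 76.7068% -> 76.71% (2 dp)

249, 76.71


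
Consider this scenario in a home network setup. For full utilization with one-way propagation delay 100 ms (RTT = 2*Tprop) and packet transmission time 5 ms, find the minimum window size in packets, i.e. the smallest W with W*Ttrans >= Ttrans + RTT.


Given: Ttrans = 5 ms, RTT = 200 ms (= 2 * Tprop, Tprop = 100 ms)
Time until first ACK returns = Ttrans + RTT = 5 + 200 = 205 ms
Need W * Ttrans >= Ttrans + RTT  ->  W >= (Ttrans + RTT) / Ttrans
(Ttrans + RTT) / Ttrans = 205 / 5 = 41
W_min = ceil(41) = 41

41


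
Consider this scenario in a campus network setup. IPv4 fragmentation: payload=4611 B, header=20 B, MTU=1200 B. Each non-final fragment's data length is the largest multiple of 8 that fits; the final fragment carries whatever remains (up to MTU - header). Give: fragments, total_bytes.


Max data per non-final fragment = floor((MTU - header)/8)*8 = floor((1200 - 20)/8)*8 = floor(1180/8)*8 = 1176 B
Final fragment needs no 8-byte alignment: it can carry up to MTU - header = 1180 B
Non-final fragments needed = ceil((payload - 1180) / 1176) = ceil(3431/1176) = ceil(2.9175) = 3
Number of fragments = 3 + 1 = 4
Fragment sizes (data): 3 * 1176 B + 1083 B (last, 1083 <= 1180 OK)
Total bytes sent = payload + n_frags * header = 4611 + 4*20 = 4611 + 80 = 4691 B

4, 4691


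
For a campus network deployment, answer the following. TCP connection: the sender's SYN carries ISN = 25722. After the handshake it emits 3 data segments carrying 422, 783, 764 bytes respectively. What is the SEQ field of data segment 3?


The SYN occupies sequence number ISN = 25722, so the first data byte is ISN + 1 = 25723.
SEQ of data segment i = (ISN + 1) + sum of payload sizes of segments 1..i-1.
Segment 1: SEQ = 25723, payload = 422 bytes
Segment 2: SEQ = 26145, payload = 783 bytes
Segment 3: SEQ = 26928, payload = 764 bytes
SEQ of segment 3 = 25723 + 422 + 783 = 26928

26928


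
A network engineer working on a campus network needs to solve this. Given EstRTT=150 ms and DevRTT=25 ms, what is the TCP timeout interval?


Given: EstRTT = 150 ms, DevRTT = 25 ms
Timeout = EstRTT + 4 * DevRTT
4 * DevRTT = 4 * 25 = 100
Timeout = 150 + 100 = 250 ms

250


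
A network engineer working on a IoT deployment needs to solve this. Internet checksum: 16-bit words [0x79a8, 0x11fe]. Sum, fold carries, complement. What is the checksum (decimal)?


Given words: [0x79a8, 0x11fe]
Step 1: Sum all words
Raw sum = 31144 + 4606 = 35750
One's complement = ~35750 & 0xFFFF = 29785

29785


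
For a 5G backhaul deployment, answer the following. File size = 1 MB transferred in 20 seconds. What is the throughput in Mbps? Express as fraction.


Given: file = 1 MB, time = 20 s
File in Mb = 1 * 8 = 8 Mb
Throughput = 8 / 20 Mbps
Throughput = 2/5 Mbps

2/5


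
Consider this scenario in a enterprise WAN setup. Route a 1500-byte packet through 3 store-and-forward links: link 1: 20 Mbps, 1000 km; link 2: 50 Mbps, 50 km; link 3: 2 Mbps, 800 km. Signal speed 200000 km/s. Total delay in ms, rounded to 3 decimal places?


Packet = 1500 bytes = 12000 bits. Store-and-forward: sum (t_trans + t_prop) per link.
Link 1: t_trans = 12000/(20*10^6) s = 0.6000 ms; t_prop = 1000/200000 s = 5.0000 ms; subtotal = 5.6000 ms
Link 2: t_trans = 12000/(50*10^6) s = 0.2400 ms; t_prop = 50/200000 s = 0.2500 ms; subtotal = 0.4900 ms
Link 3: t_trans = 12000/(2*10^6) s = 6.0000 ms; t_prop = 800/200000 s = 4.0000 ms; subtotal = 10.0000 ms
End-to-end = 5.6000 + 0.4900 + 10.0000 = 16.0900 ms -> 16.090 ms (3 dp)

16.090


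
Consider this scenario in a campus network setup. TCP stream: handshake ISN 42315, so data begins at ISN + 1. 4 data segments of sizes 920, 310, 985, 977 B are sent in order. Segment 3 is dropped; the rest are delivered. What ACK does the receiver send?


SYN uses sequence number 42315; first data byte = ISN + 1 = 42316.
Segment 1: SEQ = 42316, len = 920 B, covers [42316, 43235]
Segment 2: SEQ = 43236, len = 310 B, covers [43236, 43545]
Segment 3: SEQ = 43546, len = 985 B, covers [43546, 44530] [LOST]
Segment 4: SEQ = 44531, len = 977 B, covers [44531, 45507]
In-order data received: bytes [42316, 43545] (segments 1..2).
Segment 3 missing -> gap begins at byte 43546; later segments buffered out of order.
Cumulative ACK = next expected in-order byte = 42316 + 920 + 310 = 43546

43546


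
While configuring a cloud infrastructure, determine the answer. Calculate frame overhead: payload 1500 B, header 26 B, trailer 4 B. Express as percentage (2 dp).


Given: payload = 1500 B, header = 26 B, trailer = 4 B
Overhead bytes = header + trailer = 26 + 4 = 30
Total frame = payload + overhead = 1500 + 30 = 1530
Overhead % = 30 / 1530 * 100 = 1.9608% -> 1.96% (2 dp)

1.96


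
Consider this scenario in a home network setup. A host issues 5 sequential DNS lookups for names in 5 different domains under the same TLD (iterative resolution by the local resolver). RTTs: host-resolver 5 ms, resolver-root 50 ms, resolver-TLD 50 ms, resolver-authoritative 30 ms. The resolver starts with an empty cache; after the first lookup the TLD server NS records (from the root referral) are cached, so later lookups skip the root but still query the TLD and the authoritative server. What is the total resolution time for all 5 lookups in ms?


Lookup 1 (cold cache): local + root + TLD + auth = 5 + 50 + 50 + 30 = 135 ms
Lookups 2..5 (TLD NS cached -> skip root; new domain -> still ask TLD and auth): local + TLD + auth = 5 + 50 + 30 = 85 ms each
Remaining 4 lookups: 4 * 85 = 340 ms
Total = 135 + 340 = 475 ms

475


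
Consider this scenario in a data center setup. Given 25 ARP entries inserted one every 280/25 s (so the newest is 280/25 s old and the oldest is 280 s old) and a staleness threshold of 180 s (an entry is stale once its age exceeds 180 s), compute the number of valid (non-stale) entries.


Ages are k * 280/25 s for k = 1..25 (spacing = 11.2000 s).
Entry k is valid iff k * 280/25 <= 180 iff k <= 25 * 180 / 280 = 16.0714
n_valid = floor(16.0714) = 16
(n_stale = 25 - 16 = 9)

16


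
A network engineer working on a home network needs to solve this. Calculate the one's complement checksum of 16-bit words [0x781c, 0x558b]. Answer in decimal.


Given words: [0x781c, 0x558b]
Step 1: Sum all words
Raw sum = 30748 + 21899 = 52647
One's complement = ~52647 & 0xFFFF = 12888

12888


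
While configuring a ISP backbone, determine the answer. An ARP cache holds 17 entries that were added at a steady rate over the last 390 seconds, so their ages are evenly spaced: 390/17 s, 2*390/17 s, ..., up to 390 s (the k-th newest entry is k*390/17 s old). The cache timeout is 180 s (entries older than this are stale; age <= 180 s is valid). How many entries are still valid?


Ages are k * 390/17 s for k = 1..17 (spacing = 22.9412 s).
Entry k is valid iff k * 390/17 <= 180 iff k <= 17 * 180 / 390 = 7.8462
n_valid = floor(7.8462) = 7
(n_stale = 17 - 7 = 10)

7


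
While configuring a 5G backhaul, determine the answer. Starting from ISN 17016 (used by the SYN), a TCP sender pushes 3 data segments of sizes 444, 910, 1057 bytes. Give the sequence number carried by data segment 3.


The SYN occupies sequence number ISN = 17016, so the first data byte is ISN + 1 = 17017.
SEQ of data segment i = (ISN + 1) + sum of payload sizes of segments 1..i-1.
Segment 1: SEQ = 17017, payload = 444 bytes
Segment 2: SEQ = 17461, payload = 910 bytes
Segment 3: SEQ = 18371, payload = 1057 bytes
SEQ of segment 3 = 17017 + 444 + 910 = 18371

18371


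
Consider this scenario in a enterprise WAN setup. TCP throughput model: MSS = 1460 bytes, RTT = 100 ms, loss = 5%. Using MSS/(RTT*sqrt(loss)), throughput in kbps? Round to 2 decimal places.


Given: MSS = 1460 bytes, RTT = 100 ms, loss = 5%
RTT in seconds = 100 / 1000 = 0.1
Loss rate = 5% = 0.05
sqrt(loss) = sqrt(0.05) = 0.223606797750
Throughput (bytes/s) = 1460 / (0.1 * 0.223606797750) = 65293.1849
Throughput (kbps) = 65293.1849 * 8 / 1000 = 522.345480 -> 522.35 kbps (2 dp)

522.35


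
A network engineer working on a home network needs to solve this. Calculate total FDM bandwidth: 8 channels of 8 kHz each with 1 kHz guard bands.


Given: 8 channels, 8 kHz each, guard = 1 kHz
Channel bandwidth = 8 * 8 = 64 kHz
Guard bands = 7 gaps * 1 kHz = 7 kHz
Total = 64 + 7 = 71 kHz

71


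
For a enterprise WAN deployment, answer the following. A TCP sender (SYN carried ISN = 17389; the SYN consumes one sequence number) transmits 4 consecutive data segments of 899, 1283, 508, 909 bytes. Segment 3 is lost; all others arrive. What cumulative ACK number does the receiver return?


SYN uses sequence number 17389; first data byte = ISN + 1 = 17390.
Segment 1: SEQ = 17390, len = 899 B, covers [17390, 18288]
Segment 2: SEQ = 18289, len = 1283 B, covers [18289, 19571]
Segment 3: SEQ = 19572, len = 508 B, covers [19572, 20079] [LOST]
Segment 4: SEQ = 20080, len = 909 B, covers [20080, 20988]
In-order data received: bytes [17390, 19571] (segments 1..2).
Segment 3 missing -> gap begins at byte 19572; later segments buffered out of order.
Cumulative ACK = next expected in-order byte = 17390 + 899 + 1283 = 19572

19572


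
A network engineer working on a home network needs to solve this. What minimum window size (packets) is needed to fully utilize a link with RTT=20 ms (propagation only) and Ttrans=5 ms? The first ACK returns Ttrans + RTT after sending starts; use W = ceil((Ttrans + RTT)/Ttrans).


Given: Ttrans = 5 ms, RTT = 20 ms (= 2 * Tprop, Tprop = 10 ms)
Time until first ACK returns = Ttrans + RTT = 5 + 20 = 25 ms
Need W * Ttrans >= Ttrans + RTT  ->  W >= (Ttrans + RTT) / Ttrans
(Ttrans + RTT) / Ttrans = 25 / 5 = 5
W_min = ceil(5) = 5

5


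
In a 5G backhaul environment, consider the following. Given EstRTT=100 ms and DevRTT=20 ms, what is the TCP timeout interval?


Given: EstRTT = 100 ms, DevRTT = 20 ms
Timeout = EstRTT + 4 * DevRTT
4 * DevRTT = 4 * 20 = 80
Timeout = 100 + 80 = 180 ms

180


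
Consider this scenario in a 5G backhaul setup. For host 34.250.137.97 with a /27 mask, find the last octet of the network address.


Given: IP = 34.250.137.97, prefix = /27
Subnet mask = 255.255.255.224
Last octet of IP: 97
Last octet of mask: 224
Network last octet = 97 AND 224 = 96

96


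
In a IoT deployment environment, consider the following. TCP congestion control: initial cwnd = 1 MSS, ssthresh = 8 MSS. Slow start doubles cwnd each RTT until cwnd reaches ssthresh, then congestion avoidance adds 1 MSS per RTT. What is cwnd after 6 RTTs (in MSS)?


RTT 0: cwnd = 1 MSS (initial)
RTT 1: cwnd = 2 MSS (slow start, doubled)
RTT 2: cwnd = 4 MSS (slow start, doubled)
RTT 3: cwnd = 8 MSS (slow start, doubled)
RTT 4: cwnd = 9 MSS (congestion avoidance, +1)
RTT 5: cwnd = 10 MSS (congestion avoidance, +1)
RTT 6: cwnd = 11 MSS (congestion avoidance, +1)

11


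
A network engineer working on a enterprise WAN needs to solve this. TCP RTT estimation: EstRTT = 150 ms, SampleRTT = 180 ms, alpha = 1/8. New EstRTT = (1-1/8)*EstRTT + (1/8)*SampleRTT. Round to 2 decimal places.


Given: EstRTT = 150 ms, SampleRTT = 180 ms, alpha = 1/8
New EstRTT = (1 - alpha) * EstRTT + alpha * SampleRTT
(7/8) * 150 = 131.25
(1/8) * 180 = 22.5
New EstRTT = 131.25 + 22.5 = 153.75 ms -> 153.75 ms (2 dp)

153.75


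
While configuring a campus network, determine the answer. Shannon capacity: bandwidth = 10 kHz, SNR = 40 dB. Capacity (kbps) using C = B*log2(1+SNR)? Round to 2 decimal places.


Given: B = 10 kHz, SNR = 40 dB
SNR linear = 10^(40/10) = 10000
1 + SNR = 10001
log2(10001) = 13.2878566418
C = 10 * 1000 * 13.2878566418 = 132878.5664 bps
C = 132.878566 kbps -> 132.88 kbps (2 dp)

132.88


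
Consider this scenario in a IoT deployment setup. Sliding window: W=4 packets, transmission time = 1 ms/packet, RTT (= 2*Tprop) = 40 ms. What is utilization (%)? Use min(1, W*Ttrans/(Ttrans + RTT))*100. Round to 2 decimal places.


Given: W = 4, Ttrans = 1 ms, RTT = 40 ms (= 2 * Tprop, Tprop = 20 ms)
Cycle time = Ttrans + RTT = 1 + 40 = 41 ms (first packet sent until its ACK returns)
W * Ttrans = 4 * 1 = 4 ms of sending per cycle
W * Ttrans / (Ttrans + RTT) = 4 / 41 = 0.097561
U = min(1, 0.097561) = 0.097561
U% = 9.76%

9.76


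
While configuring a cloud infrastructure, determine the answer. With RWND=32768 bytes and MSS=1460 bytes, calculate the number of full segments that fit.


Given: RWND = 32768 bytes, MSS = 1460 bytes
Full segments = floor(RWND / MSS)
Full segments = floor(32768 / 1460)
Full segments = floor(22.4438) = 22

22
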